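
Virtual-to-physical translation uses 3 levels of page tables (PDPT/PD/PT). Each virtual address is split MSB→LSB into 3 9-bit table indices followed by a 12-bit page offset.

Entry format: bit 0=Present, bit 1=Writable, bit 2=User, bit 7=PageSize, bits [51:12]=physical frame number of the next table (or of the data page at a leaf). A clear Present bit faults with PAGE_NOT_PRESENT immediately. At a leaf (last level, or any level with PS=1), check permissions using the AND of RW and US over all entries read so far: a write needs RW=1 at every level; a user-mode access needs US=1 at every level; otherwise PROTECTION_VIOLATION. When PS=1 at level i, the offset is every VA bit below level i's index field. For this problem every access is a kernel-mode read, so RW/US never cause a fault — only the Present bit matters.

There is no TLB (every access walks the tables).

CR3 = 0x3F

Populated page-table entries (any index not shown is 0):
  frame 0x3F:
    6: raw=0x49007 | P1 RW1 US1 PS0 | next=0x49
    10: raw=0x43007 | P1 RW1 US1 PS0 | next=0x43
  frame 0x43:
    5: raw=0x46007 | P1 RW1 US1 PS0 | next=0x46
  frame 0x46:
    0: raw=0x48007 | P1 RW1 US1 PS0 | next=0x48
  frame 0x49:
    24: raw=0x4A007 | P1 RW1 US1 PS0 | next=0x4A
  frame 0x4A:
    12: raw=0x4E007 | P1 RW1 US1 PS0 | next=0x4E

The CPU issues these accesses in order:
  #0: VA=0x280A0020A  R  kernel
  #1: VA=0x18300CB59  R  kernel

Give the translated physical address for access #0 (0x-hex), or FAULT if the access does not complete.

Trace:
#0 VA=0x280A0020A (r,kernel):
  [0] read 0x3F idx=10: raw=0x43007 flags P=1 W=1 U=1 S=0
  [1] read 0x43 idx=5: raw=0x46007 flags P=1 W=1 U=1 S=0
  [2] read 0x46 idx=0: raw=0x48007 flags P=1 W=1 U=1 S=0
  → PA=0x4820A  (3 entries read)
#1 VA=0x18300CB59 (r,kernel):
  [0] read 0x3F idx=6: raw=0x49007 flags P=1 W=1 U=1 S=0
  [1] read 0x49 idx=24: raw=0x4A007 flags P=1 W=1 U=1 S=0
  [2] read 0x4A idx=12: raw=0x4E007 flags P=1 W=1 U=1 S=0
  → PA=0x4EB59  (3 entries read)

Access #0 PA: 0x4820A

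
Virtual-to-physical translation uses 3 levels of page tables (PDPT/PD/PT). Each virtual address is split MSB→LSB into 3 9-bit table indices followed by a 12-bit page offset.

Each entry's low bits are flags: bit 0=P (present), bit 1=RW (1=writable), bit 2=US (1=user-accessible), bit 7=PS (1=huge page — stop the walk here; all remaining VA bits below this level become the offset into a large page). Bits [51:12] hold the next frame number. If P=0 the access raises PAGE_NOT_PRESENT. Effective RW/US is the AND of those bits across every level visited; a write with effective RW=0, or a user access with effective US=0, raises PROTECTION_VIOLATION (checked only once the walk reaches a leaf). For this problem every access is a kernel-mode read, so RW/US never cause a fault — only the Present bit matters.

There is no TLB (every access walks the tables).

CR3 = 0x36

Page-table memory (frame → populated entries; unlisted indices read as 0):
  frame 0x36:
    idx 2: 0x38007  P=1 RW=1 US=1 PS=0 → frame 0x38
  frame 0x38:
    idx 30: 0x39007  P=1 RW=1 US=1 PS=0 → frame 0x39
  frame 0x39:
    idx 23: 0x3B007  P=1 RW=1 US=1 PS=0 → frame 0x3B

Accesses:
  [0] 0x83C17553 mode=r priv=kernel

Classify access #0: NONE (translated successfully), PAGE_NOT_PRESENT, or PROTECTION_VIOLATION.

Trace:
#0 VA=0x83C17553 (r,kernel):
  L0 @0x36[2] → 0x38007  P=1,RW=1,US=1,PS=0
  L1 @0x38[30] → 0x39007  P=1,RW=1,US=1,PS=0
  L2 @0x39[23] → 0x3B007  P=1,RW=1,US=1,PS=0
  ⇒ phys 0x3B553  [3 reads]

Access #0 fault: NONE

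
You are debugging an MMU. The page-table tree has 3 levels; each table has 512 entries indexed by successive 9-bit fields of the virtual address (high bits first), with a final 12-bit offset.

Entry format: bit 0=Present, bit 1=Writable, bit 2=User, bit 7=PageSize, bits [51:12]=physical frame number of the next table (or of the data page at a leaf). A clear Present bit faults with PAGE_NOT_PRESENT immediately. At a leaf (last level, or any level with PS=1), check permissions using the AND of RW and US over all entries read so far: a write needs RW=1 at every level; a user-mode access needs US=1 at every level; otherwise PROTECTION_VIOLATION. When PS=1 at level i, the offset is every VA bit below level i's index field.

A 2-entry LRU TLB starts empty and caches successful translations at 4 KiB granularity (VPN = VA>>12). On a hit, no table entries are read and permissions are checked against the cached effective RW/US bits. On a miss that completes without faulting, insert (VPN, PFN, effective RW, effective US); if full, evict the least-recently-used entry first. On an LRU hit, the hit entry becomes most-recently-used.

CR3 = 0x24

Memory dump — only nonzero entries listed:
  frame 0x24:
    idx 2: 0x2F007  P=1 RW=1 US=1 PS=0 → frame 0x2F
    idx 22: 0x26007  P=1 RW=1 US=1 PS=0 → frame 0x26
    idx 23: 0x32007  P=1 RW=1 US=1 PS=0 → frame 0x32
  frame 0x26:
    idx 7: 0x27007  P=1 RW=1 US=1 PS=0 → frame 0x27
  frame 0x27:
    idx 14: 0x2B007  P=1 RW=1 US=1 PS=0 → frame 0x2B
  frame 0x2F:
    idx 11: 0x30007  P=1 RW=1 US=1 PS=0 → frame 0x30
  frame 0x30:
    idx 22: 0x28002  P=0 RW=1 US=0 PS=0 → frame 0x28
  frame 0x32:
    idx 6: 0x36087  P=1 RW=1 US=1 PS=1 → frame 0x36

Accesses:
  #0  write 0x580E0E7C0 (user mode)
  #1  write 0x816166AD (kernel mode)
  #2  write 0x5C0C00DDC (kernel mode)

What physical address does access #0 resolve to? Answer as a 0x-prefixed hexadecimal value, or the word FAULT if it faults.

Trace:
#0 VA=0x580E0E7C0 (w,user):
  L0 @0x24[22] → 0x26007  P=1,RW=1,US=1,PS=0
  L1 @0x26[7] → 0x27007  P=1,RW=1,US=1,PS=0
  L2 @0x27[14] → 0x2B007  P=1,RW=1,US=1,PS=0
  → PA=0x2B7C0  (3 entries read)
#1 VA=0x816166AD (w,kernel):
  L0 @0x24[2] → 0x2F007  P=1,RW=1,US=1,PS=0
  L1 @0x2F[11] → 0x30007  P=1,RW=1,US=1,PS=0
  L2 @0x30[22] → 0x28002  P=0,RW=1,US=0,PS=0
  ⇒ fault: PAGE_NOT_PRESENT  — 3 lookups
#2 VA=0x5C0C00DDC (w,kernel):
  L0 @0x24[23] → 0x32007  P=1,RW=1,US=1,PS=0
  L1 @0x32[6] → 0x36087  P=1,RW=1,US=1,PS=1
  → PA=0x36DDC (huge @L1)  (2 entries read)

Access #0 PA: 0x2B7C0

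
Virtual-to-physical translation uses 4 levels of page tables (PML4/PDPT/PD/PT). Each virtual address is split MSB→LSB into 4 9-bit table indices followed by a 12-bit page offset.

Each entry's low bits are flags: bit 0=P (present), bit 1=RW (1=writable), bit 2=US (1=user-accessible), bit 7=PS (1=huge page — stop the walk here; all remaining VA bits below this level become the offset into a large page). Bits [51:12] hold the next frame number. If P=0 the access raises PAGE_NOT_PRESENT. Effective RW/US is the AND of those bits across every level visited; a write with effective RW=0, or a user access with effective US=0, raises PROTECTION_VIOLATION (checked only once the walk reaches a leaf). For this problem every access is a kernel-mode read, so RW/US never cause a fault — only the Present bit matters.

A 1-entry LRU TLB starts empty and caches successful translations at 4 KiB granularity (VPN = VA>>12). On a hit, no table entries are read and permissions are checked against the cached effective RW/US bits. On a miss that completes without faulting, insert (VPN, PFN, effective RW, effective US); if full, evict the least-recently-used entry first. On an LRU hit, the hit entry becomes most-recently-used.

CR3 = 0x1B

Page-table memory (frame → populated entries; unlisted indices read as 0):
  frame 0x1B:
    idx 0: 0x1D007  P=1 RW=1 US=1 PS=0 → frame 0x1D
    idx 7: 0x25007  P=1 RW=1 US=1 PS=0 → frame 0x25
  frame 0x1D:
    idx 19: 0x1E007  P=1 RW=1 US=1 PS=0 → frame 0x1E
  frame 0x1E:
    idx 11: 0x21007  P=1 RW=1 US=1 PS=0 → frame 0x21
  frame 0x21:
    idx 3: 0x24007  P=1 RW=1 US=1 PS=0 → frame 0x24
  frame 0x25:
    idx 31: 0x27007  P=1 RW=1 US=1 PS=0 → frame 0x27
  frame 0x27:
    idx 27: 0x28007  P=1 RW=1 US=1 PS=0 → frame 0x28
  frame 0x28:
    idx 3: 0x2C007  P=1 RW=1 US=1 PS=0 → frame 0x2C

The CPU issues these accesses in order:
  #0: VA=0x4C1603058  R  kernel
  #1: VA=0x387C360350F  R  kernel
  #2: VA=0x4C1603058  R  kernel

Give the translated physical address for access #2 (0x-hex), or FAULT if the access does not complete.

Trace:
#0 VA=0x4C1603058 (r,kernel):
  [0] read 0x1B idx=0: raw=0x1D007 flags P=1 W=1 U=1 S=0
  [1] read 0x1D idx=19: raw=0x1E007 flags P=1 W=1 U=1 S=0
  [2] read 0x1E idx=11: raw=0x21007 flags P=1 W=1 U=1 S=0
  [3] read 0x21 idx=3: raw=0x24007 flags P=1 W=1 U=1 S=0
  → PA=0x24058  (4 entries read)
#1 VA=0x387C360350F (r,kernel):
  [0] read 0x1B idx=7: raw=0x25007 flags P=1 W=1 U=1 S=0
  [1] read 0x25 idx=31: raw=0x27007 flags P=1 W=1 U=1 S=0
  [2] read 0x27 idx=27: raw=0x28007 flags P=1 W=1 U=1 S=0
  [3] read 0x28 idx=3: raw=0x2C007 flags P=1 W=1 U=1 S=0
  → PA=0x2C50F  (4 entries read)
#2 VA=0x4C1603058 (r,kernel):
  [0] read 0x1B idx=0: raw=0x1D007 flags P=1 W=1 U=1 S=0
  [1] read 0x1D idx=19: raw=0x1E007 flags P=1 W=1 U=1 S=0
  [2] read 0x1E idx=11: raw=0x21007 flags P=1 W=1 U=1 S=0
  [3] read 0x21 idx=3: raw=0x24007 flags P=1 W=1 U=1 S=0
  → PA=0x24058  (4 entries read)

Access #2 PA: 0x24058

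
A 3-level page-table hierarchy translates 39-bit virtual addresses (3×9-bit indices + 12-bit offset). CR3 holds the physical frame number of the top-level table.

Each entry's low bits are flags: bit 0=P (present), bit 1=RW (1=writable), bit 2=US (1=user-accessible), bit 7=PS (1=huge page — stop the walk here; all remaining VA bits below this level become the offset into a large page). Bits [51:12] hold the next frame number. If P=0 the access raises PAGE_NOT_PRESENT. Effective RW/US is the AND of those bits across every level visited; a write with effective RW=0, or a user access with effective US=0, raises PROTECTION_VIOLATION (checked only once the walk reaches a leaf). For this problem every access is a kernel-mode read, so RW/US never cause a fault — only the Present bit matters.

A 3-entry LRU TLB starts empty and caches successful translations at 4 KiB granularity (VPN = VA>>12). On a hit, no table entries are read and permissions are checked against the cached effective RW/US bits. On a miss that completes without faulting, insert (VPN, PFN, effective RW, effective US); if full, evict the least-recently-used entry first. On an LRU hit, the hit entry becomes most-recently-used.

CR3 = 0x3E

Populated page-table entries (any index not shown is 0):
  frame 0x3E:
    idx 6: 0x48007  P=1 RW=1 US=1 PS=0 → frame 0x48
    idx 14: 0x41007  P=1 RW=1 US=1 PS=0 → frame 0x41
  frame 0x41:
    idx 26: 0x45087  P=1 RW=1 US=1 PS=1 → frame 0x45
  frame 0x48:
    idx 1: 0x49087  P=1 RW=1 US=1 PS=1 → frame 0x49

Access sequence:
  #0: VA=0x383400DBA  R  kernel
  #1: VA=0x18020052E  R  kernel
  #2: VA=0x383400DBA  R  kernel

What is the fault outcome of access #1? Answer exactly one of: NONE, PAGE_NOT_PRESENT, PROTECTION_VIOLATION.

Walk each access:
#0 VA=0x383400DBA (r,kernel):
  [0] read 0x3E idx=14: raw=0x41007 flags P=1 W=1 U=1 S=0
  [1] read 0x41 idx=26: raw=0x45087 flags P=1 W=1 U=1 S=1
  → PA=0x45DBA (huge @L1)  (2 entries read)
#1 VA=0x18020052E (r,kernel):
  [0] read 0x3E idx=6: raw=0x48007 flags P=1 W=1 U=1 S=0
  [1] read 0x48 idx=1: raw=0x49087 flags P=1 W=1 U=1 S=1
  → PA=0x4952E (huge @L1)  (2 entries read)
#2 VA=0x383400DBA (r,kernel):
  TLB hit vpn=0x383400 → PA=0x45DBA

Access #1 fault: NONE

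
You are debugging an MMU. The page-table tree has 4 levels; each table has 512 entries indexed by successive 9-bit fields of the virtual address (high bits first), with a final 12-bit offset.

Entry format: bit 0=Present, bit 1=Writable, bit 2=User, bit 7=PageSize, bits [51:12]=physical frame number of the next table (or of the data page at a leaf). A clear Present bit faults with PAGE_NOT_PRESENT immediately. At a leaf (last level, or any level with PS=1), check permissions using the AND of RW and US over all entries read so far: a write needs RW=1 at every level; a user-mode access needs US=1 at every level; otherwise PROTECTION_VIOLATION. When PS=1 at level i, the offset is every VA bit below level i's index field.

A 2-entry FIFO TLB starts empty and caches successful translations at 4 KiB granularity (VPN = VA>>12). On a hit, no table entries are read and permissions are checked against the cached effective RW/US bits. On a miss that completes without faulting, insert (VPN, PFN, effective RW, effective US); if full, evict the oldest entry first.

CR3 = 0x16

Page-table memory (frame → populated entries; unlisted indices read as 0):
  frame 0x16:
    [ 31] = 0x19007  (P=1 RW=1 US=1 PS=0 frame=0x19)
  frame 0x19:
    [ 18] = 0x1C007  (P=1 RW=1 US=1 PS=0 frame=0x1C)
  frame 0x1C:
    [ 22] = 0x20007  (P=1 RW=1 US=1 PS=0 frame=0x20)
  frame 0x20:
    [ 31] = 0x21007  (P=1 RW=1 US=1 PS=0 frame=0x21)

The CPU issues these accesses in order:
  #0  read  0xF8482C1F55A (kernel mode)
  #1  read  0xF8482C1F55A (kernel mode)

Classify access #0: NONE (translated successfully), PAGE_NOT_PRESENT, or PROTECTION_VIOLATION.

Trace:
#0 VA=0xF8482C1F55A (r,kernel):
  L0: frame=0x16 idx=31 entry=0x19007 [P=1 RW=1 US=1 PS=0]
  L1: frame=0x19 idx=18 entry=0x1C007 [P=1 RW=1 US=1 PS=0]
  L2: frame=0x1C idx=22 entry=0x20007 [P=1 RW=1 US=1 PS=0]
  L3: frame=0x20 idx=31 entry=0x21007 [P=1 RW=1 US=1 PS=0]
  ✓ 0x2155A  — 4 lookups
#1 VA=0xF8482C1F55A (r,kernel):
  TLB hit vpn=0xF8482C1F → PA=0x2155A

Access #0 fault: NONE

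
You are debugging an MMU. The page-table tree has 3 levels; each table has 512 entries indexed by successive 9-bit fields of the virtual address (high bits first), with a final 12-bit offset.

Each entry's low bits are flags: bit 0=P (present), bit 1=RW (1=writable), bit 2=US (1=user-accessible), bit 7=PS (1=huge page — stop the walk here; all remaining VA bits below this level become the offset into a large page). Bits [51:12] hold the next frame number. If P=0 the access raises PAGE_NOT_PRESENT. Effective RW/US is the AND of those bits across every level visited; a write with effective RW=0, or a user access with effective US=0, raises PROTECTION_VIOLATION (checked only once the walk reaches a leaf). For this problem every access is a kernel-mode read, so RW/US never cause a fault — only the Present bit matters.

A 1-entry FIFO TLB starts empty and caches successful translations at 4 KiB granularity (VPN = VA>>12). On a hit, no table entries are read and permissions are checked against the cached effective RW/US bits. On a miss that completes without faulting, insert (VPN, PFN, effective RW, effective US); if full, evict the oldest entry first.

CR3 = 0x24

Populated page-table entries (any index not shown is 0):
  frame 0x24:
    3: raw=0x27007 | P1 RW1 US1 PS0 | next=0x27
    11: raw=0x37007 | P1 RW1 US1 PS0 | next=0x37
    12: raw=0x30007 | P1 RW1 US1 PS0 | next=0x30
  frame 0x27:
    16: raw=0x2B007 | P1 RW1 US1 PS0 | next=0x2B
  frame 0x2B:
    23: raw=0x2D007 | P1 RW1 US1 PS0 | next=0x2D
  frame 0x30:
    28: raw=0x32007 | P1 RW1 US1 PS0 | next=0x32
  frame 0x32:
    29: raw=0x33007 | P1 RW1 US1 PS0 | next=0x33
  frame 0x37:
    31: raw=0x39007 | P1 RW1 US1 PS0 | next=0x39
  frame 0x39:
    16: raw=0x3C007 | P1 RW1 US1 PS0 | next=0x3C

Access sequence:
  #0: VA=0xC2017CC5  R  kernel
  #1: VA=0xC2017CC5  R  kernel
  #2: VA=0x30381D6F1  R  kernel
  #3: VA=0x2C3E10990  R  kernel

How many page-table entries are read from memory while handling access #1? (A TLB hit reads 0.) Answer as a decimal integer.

Trace:
#0 VA=0xC2017CC5 (r,kernel):
  L0: frame=0x24 idx=3 entry=0x27007 [P=1 RW=1 US=1 PS=0]
  L1: frame=0x27 idx=16 entry=0x2B007 [P=1 RW=1 US=1 PS=0]
  L2: frame=0x2B idx=23 entry=0x2D007 [P=1 RW=1 US=1 PS=0]
  ✓ 0x2DCC5  — 3 lookups
#1 VA=0xC2017CC5 (r,kernel):
  TLB hit vpn=0xC2017 → PA=0x2DCC5
#2 VA=0x30381D6F1 (r,kernel):
  L0: frame=0x24 idx=12 entry=0x30007 [P=1 RW=1 US=1 PS=0]
  L1: frame=0x30 idx=28 entry=0x32007 [P=1 RW=1 US=1 PS=0]
  L2: frame=0x32 idx=29 entry=0x33007 [P=1 RW=1 US=1 PS=0]
  ✓ 0x336F1  — 3 lookups
#3 VA=0x2C3E10990 (r,kernel):
  L0: frame=0x24 idx=11 entry=0x37007 [P=1 RW=1 US=1 PS=0]
  L1: frame=0x37 idx=31 entry=0x39007 [P=1 RW=1 US=1 PS=0]
  L2: frame=0x39 idx=16 entry=0x3C007 [P=1 RW=1 US=1 PS=0]
  ✓ 0x3C990  — 3 lookups

Entries read for #1: 0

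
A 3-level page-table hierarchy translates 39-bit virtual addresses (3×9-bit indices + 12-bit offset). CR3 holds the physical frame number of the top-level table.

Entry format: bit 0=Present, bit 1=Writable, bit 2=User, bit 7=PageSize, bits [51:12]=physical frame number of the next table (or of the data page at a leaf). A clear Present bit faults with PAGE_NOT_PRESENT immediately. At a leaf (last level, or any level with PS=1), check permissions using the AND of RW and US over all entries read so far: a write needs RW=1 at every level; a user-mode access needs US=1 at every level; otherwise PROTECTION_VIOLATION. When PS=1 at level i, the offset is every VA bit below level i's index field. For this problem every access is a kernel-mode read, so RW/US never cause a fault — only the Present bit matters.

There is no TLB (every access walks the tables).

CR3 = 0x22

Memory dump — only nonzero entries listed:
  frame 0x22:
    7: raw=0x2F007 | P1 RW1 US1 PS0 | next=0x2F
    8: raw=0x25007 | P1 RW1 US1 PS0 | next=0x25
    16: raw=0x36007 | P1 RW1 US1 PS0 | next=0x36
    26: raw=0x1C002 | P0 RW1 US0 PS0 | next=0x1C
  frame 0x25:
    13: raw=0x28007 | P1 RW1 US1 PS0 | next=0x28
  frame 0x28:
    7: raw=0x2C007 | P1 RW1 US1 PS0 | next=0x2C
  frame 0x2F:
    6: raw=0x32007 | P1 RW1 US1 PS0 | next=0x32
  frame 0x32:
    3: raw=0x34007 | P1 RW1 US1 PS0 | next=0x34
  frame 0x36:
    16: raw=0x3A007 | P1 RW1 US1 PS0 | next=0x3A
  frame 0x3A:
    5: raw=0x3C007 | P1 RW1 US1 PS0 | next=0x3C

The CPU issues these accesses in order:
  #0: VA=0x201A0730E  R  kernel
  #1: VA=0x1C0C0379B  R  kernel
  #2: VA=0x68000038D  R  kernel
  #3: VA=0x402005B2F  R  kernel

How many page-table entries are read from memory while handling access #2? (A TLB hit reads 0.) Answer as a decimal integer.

Per-access translation:
#0 VA=0x201A0730E (r,kernel):
  L0: frame=0x22 idx=8 entry=0x25007 [P=1 RW=1 US=1 PS=0]
  L1: frame=0x25 idx=13 entry=0x28007 [P=1 RW=1 US=1 PS=0]
  L2: frame=0x28 idx=7 entry=0x2C007 [P=1 RW=1 US=1 PS=0]
  ✓ 0x2C30E  — 3 lookups
#1 VA=0x1C0C0379B (r,kernel):
  L0: frame=0x22 idx=7 entry=0x2F007 [P=1 RW=1 US=1 PS=0]
  L1: frame=0x2F idx=6 entry=0x32007 [P=1 RW=1 US=1 PS=0]
  L2: frame=0x32 idx=3 entry=0x34007 [P=1 RW=1 US=1 PS=0]
  ✓ 0x3479B  — 3 lookups
#2 VA=0x68000038D (r,kernel):
  L0: frame=0x22 idx=26 entry=0x1C002 [P=0 RW=1 US=0 PS=0]
  ⇒ fault: PAGE_NOT_PRESENT  — 1 lookups
#3 VA=0x402005B2F (r,kernel):
  L0: frame=0x22 idx=16 entry=0x36007 [P=1 RW=1 US=1 PS=0]
  L1: frame=0x36 idx=16 entry=0x3A007 [P=1 RW=1 US=1 PS=0]
  L2: frame=0x3A idx=5 entry=0x3C007 [P=1 RW=1 US=1 PS=0]
  ✓ 0x3CB2F  — 3 lookups

Entries read for #2: 1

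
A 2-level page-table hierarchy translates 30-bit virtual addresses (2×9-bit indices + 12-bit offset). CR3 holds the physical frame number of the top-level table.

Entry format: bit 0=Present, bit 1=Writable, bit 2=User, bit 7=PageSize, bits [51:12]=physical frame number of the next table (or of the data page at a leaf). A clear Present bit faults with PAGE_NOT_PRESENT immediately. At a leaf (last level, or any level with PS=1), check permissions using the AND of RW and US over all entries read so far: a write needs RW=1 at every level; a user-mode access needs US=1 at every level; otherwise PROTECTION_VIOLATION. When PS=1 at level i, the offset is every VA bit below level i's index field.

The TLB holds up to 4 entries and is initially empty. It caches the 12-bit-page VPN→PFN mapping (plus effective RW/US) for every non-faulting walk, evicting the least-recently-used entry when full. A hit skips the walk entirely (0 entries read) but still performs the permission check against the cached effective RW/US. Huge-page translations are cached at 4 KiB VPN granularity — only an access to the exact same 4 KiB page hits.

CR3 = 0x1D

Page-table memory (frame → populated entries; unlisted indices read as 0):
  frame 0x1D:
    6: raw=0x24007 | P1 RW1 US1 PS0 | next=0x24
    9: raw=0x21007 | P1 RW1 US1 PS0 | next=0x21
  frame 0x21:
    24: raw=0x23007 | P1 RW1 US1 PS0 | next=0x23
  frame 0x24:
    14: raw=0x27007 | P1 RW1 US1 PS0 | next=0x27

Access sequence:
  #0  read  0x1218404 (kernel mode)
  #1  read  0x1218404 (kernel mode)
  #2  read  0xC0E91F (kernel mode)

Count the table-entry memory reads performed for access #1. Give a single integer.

Trace:
#0 VA=0x1218404 (r,kernel):
  L0: frame=0x1D idx=9 entry=0x21007 [P=1 RW=1 US=1 PS=0]
  L1: frame=0x21 idx=24 entry=0x23007 [P=1 RW=1 US=1 PS=0]
  ✓ 0x23404  — 2 lookups
#1 VA=0x1218404 (r,kernel):
  TLB hit vpn=0x1218 → PA=0x23404
#2 VA=0xC0E91F (r,kernel):
  L0: frame=0x1D idx=6 entry=0x24007 [P=1 RW=1 US=1 PS=0]
  L1: frame=0x24 idx=14 entry=0x27007 [P=1 RW=1 US=1 PS=0]
  ✓ 0x2791F  — 2 lookups

Entries read for #1: 0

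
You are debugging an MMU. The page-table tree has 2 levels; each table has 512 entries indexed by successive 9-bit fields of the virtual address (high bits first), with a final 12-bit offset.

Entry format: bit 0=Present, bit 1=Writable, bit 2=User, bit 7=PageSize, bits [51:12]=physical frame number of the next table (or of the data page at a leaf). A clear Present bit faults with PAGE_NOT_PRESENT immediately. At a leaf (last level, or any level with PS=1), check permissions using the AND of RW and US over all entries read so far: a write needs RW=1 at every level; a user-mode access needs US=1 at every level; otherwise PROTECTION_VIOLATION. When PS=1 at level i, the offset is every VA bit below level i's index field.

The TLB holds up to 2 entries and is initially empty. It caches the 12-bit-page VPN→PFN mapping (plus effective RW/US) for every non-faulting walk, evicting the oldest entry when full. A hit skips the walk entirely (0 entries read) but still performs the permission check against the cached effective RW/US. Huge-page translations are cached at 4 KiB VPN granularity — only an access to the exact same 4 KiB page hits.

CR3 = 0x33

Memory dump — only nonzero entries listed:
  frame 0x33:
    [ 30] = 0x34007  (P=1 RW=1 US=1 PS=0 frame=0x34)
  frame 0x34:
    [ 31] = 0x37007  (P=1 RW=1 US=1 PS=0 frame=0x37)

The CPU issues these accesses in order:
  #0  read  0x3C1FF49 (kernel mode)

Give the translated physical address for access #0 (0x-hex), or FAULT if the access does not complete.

Trace:
#0 VA=0x3C1FF49 (r,kernel):
  L0: frame=0x33 idx=30 entry=0x34007 [P=1 RW=1 US=1 PS=0]
  L1: frame=0x34 idx=31 entry=0x37007 [P=1 RW=1 US=1 PS=0]
  → PA=0x37F49  (2 entries read)

Access #0 PA: 0x37F49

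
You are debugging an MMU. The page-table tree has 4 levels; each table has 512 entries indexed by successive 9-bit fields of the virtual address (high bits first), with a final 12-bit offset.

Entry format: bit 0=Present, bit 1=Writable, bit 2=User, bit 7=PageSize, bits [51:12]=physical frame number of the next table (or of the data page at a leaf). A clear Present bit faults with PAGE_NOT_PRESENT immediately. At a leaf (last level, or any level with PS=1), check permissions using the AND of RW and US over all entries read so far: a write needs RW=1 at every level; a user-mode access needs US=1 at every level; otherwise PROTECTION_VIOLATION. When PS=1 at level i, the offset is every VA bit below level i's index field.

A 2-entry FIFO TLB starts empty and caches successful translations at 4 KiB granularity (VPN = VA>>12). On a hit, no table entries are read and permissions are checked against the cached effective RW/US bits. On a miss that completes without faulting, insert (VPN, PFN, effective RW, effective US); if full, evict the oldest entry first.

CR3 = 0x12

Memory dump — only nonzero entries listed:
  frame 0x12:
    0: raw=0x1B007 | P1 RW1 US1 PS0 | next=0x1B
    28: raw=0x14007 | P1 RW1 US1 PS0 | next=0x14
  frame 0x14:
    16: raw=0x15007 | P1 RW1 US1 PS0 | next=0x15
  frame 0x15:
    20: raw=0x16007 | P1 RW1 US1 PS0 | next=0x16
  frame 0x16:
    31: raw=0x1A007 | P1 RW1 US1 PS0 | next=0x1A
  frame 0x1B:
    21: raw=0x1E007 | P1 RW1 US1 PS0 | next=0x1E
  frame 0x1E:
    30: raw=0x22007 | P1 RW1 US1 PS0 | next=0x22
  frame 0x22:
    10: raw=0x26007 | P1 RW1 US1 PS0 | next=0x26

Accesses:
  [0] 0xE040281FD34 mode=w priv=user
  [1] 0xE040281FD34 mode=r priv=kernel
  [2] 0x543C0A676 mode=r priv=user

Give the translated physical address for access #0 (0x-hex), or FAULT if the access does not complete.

Walk each access:
#0 VA=0xE040281FD34 (w,user):
  L0: frame=0x12 idx=28 entry=0x14007 [P=1 RW=1 US=1 PS=0]
  L1: frame=0x14 idx=16 entry=0x15007 [P=1 RW=1 US=1 PS=0]
  L2: frame=0x15 idx=20 entry=0x16007 [P=1 RW=1 US=1 PS=0]
  L3: frame=0x16 idx=31 entry=0x1A007 [P=1 RW=1 US=1 PS=0]
  ✓ 0x1AD34  — 4 lookups
#1 VA=0xE040281FD34 (r,kernel):
  TLB hit vpn=0xE040281F → PA=0x1AD34
#2 VA=0x543C0A676 (r,user):
  L0: frame=0x12 idx=0 entry=0x1B007 [P=1 RW=1 US=1 PS=0]
  L1: frame=0x1B idx=21 entry=0x1E007 [P=1 RW=1 US=1 PS=0]
  L2: frame=0x1E idx=30 entry=0x22007 [P=1 RW=1 US=1 PS=0]
  L3: frame=0x22 idx=10 entry=0x26007 [P=1 RW=1 US=1 PS=0]
  ✓ 0x26676  — 4 lookups

Access #0 PA: 0x1AD34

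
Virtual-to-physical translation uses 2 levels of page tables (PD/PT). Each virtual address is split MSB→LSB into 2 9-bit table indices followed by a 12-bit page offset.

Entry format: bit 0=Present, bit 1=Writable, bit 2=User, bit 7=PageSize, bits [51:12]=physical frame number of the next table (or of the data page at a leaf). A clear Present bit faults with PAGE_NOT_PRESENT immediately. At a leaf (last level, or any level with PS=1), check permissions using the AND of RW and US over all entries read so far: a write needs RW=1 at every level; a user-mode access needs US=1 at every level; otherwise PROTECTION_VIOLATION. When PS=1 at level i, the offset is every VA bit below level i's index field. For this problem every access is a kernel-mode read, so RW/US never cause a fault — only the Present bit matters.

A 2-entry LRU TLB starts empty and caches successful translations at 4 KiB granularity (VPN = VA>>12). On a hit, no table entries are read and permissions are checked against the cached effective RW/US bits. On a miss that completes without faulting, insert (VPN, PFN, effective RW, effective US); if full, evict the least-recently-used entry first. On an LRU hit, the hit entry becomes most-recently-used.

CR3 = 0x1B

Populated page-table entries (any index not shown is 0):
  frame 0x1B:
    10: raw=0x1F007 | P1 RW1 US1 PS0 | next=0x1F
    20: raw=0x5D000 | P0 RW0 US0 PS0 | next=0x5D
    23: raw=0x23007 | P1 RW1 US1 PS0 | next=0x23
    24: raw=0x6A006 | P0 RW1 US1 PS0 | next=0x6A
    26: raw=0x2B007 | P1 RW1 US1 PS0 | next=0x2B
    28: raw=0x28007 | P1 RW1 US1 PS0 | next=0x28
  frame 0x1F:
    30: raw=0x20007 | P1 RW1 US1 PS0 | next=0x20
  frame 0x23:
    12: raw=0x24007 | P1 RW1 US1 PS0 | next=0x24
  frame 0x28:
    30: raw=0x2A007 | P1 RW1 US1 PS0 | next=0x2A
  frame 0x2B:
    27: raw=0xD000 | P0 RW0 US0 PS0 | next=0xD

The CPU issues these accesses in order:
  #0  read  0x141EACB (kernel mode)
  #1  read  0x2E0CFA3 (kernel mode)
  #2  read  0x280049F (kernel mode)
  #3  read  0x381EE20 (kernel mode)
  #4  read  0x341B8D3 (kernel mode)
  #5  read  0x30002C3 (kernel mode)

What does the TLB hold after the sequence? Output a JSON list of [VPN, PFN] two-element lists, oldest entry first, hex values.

Per-access translation:
#0 VA=0x141EACB (r,kernel):
  lvl0: tbl 0x1B, slot 10 ⇒ 0x1F007 (P1/RW1/US1/PS0)
  lvl1: tbl 0x1F, slot 30 ⇒ 0x20007 (P1/RW1/US1/PS0)
  ✓ 0x20ACB  — 2 lookups
#1 VA=0x2E0CFA3 (r,kernel):
  lvl0: tbl 0x1B, slot 23 ⇒ 0x23007 (P1/RW1/US1/PS0)
  lvl1: tbl 0x23, slot 12 ⇒ 0x24007 (P1/RW1/US1/PS0)
  ✓ 0x24FA3  — 2 lookups
#2 VA=0x280049F (r,kernel):
  lvl0: tbl 0x1B, slot 20 ⇒ 0x5D000 (P0/RW0/US0/PS0)
  → PAGE_NOT_PRESENT  (1 entries read)
#3 VA=0x381EE20 (r,kernel):
  lvl0: tbl 0x1B, slot 28 ⇒ 0x28007 (P1/RW1/US1/PS0)
  lvl1: tbl 0x28, slot 30 ⇒ 0x2A007 (P1/RW1/US1/PS0)
  ✓ 0x2AE20  — 2 lookups
#4 VA=0x341B8D3 (r,kernel):
  lvl0: tbl 0x1B, slot 26 ⇒ 0x2B007 (P1/RW1/US1/PS0)
  lvl1: tbl 0x2B, slot 27 ⇒ 0xD000 (P0/RW0/US0/PS0)
  → PAGE_NOT_PRESENT  (2 entries read)
#5 VA=0x30002C3 (r,kernel):
  lvl0: tbl 0x1B, slot 24 ⇒ 0x6A006 (P0/RW1/US1/PS0)
  → PAGE_NOT_PRESENT  (1 entries read)

TLB: [["0x2E0C", "0x24"], ["0x381E", "0x2A"]]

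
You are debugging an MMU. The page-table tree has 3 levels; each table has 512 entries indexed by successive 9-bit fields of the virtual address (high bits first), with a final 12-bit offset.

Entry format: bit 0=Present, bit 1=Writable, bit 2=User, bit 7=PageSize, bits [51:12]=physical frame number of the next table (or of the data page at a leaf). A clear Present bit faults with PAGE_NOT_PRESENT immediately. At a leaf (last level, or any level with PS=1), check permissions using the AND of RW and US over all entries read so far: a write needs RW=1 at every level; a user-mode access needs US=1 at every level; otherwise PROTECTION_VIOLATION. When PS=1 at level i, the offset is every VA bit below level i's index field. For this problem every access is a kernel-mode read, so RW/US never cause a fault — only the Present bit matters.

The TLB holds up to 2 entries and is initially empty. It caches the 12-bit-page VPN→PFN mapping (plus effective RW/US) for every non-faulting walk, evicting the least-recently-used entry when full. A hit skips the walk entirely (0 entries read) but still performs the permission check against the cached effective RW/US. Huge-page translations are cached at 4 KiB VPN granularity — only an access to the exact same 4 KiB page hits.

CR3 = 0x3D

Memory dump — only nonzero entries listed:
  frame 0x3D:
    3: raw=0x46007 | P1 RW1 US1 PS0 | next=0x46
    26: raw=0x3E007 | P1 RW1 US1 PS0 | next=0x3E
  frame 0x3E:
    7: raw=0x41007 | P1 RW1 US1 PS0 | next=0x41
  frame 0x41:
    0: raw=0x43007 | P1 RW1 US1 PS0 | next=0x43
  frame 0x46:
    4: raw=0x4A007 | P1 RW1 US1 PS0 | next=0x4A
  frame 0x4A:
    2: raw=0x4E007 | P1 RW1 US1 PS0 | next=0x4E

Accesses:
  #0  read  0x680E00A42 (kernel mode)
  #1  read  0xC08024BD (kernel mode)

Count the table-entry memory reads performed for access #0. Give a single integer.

Trace:
#0 VA=0x680E00A42 (r,kernel):
  lvl0: tbl 0x3D, slot 26 ⇒ 0x3E007 (P1/RW1/US1/PS0)
  lvl1: tbl 0x3E, slot 7 ⇒ 0x41007 (P1/RW1/US1/PS0)
  lvl2: tbl 0x41, slot 0 ⇒ 0x43007 (P1/RW1/US1/PS0)
  ✓ 0x43A42  — 3 lookups
#1 VA=0xC08024BD (r,kernel):
  lvl0: tbl 0x3D, slot 3 ⇒ 0x46007 (P1/RW1/US1/PS0)
  lvl1: tbl 0x46, slot 4 ⇒ 0x4A007 (P1/RW1/US1/PS0)
  lvl2: tbl 0x4A, slot 2 ⇒ 0x4E007 (P1/RW1/US1/PS0)
  ✓ 0x4E4BD  — 3 lookups

Entries read for #0: 3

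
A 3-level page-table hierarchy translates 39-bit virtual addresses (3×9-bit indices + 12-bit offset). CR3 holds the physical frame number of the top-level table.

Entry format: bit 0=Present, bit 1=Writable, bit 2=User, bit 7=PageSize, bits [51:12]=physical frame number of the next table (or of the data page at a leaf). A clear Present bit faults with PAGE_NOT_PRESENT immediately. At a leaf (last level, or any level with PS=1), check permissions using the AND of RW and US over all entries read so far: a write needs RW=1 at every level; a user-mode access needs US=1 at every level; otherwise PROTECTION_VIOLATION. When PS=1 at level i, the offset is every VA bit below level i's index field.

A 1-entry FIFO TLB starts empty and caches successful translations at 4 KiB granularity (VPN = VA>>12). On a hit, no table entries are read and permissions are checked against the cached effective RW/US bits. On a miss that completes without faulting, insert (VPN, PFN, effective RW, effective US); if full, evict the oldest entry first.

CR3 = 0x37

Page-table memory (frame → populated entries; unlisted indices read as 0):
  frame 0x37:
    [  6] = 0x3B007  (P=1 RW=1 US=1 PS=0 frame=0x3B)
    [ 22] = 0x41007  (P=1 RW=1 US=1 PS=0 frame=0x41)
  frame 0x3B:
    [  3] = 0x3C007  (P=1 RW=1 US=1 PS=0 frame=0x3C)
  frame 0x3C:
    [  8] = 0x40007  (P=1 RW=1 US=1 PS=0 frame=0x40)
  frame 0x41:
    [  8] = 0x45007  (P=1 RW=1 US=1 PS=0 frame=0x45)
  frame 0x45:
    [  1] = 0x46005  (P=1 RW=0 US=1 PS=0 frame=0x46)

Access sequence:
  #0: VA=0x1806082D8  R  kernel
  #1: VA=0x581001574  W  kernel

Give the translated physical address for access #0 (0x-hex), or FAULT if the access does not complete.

Trace:
#0 VA=0x1806082D8 (r,kernel):
  [0] read 0x37 idx=6: raw=0x3B007 flags P=1 W=1 U=1 S=0
  [1] read 0x3B idx=3: raw=0x3C007 flags P=1 W=1 U=1 S=0
  [2] read 0x3C idx=8: raw=0x40007 flags P=1 W=1 U=1 S=0
  ⇒ phys 0x402D8  [3 reads]
#1 VA=0x581001574 (w,kernel):
  [0] read 0x37 idx=22: raw=0x41007 flags P=1 W=1 U=1 S=0
  [1] read 0x41 idx=8: raw=0x45007 flags P=1 W=1 U=1 S=0
  [2] read 0x45 idx=1: raw=0x46005 flags P=1 W=0 U=1 S=0
  ✗ PROTECTION_VIOLATION  [3 reads]

Access #0 PA: 0x402D8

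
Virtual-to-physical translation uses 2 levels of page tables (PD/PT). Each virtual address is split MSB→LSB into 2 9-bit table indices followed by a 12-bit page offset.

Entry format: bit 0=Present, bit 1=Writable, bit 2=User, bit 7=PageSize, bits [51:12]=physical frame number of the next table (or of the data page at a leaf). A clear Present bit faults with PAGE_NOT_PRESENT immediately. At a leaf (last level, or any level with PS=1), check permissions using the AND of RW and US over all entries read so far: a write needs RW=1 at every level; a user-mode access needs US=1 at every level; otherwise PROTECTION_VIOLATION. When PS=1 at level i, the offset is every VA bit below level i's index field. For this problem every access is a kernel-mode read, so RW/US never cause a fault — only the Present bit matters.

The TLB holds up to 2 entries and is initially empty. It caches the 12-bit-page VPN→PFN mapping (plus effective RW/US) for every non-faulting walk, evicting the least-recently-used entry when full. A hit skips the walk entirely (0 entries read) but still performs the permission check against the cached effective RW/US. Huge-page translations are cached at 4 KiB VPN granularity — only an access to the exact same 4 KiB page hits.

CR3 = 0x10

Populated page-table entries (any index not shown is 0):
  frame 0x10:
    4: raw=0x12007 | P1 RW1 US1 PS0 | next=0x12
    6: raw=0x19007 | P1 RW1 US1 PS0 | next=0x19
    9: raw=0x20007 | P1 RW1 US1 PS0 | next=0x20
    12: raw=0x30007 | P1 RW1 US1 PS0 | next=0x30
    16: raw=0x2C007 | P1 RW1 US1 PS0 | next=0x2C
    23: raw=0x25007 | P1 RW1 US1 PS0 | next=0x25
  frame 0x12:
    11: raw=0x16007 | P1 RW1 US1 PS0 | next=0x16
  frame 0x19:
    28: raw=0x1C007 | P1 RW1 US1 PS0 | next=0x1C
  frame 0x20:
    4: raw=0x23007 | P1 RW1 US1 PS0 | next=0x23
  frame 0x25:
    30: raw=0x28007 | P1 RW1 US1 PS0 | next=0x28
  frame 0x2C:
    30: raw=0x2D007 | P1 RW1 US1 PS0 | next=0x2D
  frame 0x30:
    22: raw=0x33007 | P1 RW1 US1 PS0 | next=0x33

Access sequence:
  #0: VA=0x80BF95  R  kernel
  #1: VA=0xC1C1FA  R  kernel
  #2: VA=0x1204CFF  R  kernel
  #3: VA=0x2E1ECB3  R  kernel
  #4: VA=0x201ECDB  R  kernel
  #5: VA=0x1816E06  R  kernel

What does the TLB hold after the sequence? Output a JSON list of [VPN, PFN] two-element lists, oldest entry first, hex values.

Trace:
#0 VA=0x80BF95 (r,kernel):
  [0] read 0x10 idx=4: raw=0x12007 flags P=1 W=1 U=1 S=0
  [1] read 0x12 idx=11: raw=0x16007 flags P=1 W=1 U=1 S=0
  ✓ 0x16F95  — 2 lookups
#1 VA=0xC1C1FA (r,kernel):
  [0] read 0x10 idx=6: raw=0x19007 flags P=1 W=1 U=1 S=0
  [1] read 0x19 idx=28: raw=0x1C007 flags P=1 W=1 U=1 S=0
  ✓ 0x1C1FA  — 2 lookups
#2 VA=0x1204CFF (r,kernel):
  [0] read 0x10 idx=9: raw=0x20007 flags P=1 W=1 U=1 S=0
  [1] read 0x20 idx=4: raw=0x23007 flags P=1 W=1 U=1 S=0
  ✓ 0x23CFF  — 2 lookups
#3 VA=0x2E1ECB3 (r,kernel):
  [0] read 0x10 idx=23: raw=0x25007 flags P=1 W=1 U=1 S=0
  [1] read 0x25 idx=30: raw=0x28007 flags P=1 W=1 U=1 S=0
  ✓ 0x28CB3  — 2 lookups
#4 VA=0x201ECDB (r,kernel):
  [0] read 0x10 idx=16: raw=0x2C007 flags P=1 W=1 U=1 S=0
  [1] read 0x2C idx=30: raw=0x2D007 flags P=1 W=1 U=1 S=0
  ✓ 0x2DCDB  — 2 lookups
#5 VA=0x1816E06 (r,kernel):
  [0] read 0x10 idx=12: raw=0x30007 flags P=1 W=1 U=1 S=0
  [1] read 0x30 idx=22: raw=0x33007 flags P=1 W=1 U=1 S=0
  ✓ 0x33E06  — 2 lookups

TLB: [["0x201E", "0x2D"], ["0x1816", "0x33"]]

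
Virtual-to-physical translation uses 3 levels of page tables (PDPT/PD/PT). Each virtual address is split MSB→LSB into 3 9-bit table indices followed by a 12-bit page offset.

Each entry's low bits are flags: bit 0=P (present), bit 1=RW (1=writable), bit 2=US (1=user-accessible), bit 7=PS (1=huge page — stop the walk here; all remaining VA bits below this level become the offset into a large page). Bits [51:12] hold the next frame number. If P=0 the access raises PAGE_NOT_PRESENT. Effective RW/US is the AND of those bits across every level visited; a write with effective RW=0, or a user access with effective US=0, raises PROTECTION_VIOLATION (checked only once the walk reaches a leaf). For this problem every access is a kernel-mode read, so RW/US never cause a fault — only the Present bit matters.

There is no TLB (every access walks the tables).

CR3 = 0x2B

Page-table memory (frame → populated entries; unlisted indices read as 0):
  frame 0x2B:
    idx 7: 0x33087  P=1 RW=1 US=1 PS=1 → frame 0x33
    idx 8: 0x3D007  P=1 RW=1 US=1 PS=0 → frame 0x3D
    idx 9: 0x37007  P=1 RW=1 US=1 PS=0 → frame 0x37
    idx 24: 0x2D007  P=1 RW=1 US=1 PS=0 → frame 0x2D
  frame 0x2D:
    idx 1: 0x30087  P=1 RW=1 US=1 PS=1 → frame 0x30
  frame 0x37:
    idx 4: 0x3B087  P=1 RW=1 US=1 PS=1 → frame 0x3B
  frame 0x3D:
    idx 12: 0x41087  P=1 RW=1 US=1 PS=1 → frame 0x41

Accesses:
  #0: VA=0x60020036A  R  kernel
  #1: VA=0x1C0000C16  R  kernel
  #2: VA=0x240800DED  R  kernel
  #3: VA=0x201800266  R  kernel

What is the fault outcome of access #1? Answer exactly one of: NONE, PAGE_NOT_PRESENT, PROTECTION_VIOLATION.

Trace:
#0 VA=0x60020036A (r,kernel):
  [0] read 0x2B idx=24: raw=0x2D007 flags P=1 W=1 U=1 S=0
  [1] read 0x2D idx=1: raw=0x30087 flags P=1 W=1 U=1 S=1
  → PA=0x3036A (huge @L1)  (2 entries read)
#1 VA=0x1C0000C16 (r,kernel):
  [0] read 0x2B idx=7: raw=0x33087 flags P=1 W=1 U=1 S=1
  → PA=0x33C16 (huge @L0)  (1 entries read)
#2 VA=0x240800DED (r,kernel):
  [0] read 0x2B idx=9: raw=0x37007 flags P=1 W=1 U=1 S=0
  [1] read 0x37 idx=4: raw=0x3B087 flags P=1 W=1 U=1 S=1
  → PA=0x3BDED (huge @L1)  (2 entries read)
#3 VA=0x201800266 (r,kernel):
  [0] read 0x2B idx=8: raw=0x3D007 flags P=1 W=1 U=1 S=0
  [1] read 0x3D idx=12: raw=0x41087 flags P=1 W=1 U=1 S=1
  → PA=0x41266 (huge @L1)  (2 entries read)

Access #1 fault: NONE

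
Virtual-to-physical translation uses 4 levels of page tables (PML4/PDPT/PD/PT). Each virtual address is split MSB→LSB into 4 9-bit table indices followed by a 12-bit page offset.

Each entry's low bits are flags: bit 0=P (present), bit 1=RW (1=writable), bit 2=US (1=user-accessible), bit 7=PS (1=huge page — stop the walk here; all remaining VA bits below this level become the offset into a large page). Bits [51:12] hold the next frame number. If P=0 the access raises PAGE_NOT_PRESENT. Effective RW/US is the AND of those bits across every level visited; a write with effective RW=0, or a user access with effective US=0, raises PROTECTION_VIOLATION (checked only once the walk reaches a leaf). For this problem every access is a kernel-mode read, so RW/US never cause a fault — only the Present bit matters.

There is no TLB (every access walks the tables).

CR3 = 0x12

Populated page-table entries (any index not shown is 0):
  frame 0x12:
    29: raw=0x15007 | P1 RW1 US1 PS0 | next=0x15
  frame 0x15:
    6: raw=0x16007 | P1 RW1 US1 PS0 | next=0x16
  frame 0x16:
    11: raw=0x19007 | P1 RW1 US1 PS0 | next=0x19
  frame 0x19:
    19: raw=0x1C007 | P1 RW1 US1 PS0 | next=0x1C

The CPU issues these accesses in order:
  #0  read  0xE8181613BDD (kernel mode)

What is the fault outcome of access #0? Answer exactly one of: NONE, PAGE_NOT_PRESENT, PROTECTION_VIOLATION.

Walk each access:
#0 VA=0xE8181613BDD (r,kernel):
  L0: frame=0x12 idx=29 entry=0x15007 [P=1 RW=1 US=1 PS=0]
  L1: frame=0x15 idx=6 entry=0x16007 [P=1 RW=1 US=1 PS=0]
  L2: frame=0x16 idx=11 entry=0x19007 [P=1 RW=1 US=1 PS=0]
  L3: frame=0x19 idx=19 entry=0x1C007 [P=1 RW=1 US=1 PS=0]
  → PA=0x1CBDD  (4 entries read)

Access #0 fault: NONE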